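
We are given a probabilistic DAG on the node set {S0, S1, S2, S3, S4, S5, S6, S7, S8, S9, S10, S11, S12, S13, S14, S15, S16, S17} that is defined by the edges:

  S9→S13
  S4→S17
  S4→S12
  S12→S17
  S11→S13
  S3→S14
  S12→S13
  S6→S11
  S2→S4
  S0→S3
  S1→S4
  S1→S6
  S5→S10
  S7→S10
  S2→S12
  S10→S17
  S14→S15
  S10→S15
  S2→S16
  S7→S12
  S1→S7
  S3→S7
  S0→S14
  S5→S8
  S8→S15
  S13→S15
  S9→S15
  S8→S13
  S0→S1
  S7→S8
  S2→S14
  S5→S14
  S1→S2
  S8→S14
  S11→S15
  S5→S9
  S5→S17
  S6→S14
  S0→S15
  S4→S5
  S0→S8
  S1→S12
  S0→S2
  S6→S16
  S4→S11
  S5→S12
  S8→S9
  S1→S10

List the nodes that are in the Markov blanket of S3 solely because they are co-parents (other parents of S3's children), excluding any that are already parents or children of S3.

Children of S3: S7, S14.
  S7: S1
  S14: S0, S2, S5, S6, S8
Excluding nodes already adjacent to S3 (S0, S7, S14), the co-parent-only contribution is {S1, S2, S5, S6, S8}.

{S1, S2, S5, S6, S8}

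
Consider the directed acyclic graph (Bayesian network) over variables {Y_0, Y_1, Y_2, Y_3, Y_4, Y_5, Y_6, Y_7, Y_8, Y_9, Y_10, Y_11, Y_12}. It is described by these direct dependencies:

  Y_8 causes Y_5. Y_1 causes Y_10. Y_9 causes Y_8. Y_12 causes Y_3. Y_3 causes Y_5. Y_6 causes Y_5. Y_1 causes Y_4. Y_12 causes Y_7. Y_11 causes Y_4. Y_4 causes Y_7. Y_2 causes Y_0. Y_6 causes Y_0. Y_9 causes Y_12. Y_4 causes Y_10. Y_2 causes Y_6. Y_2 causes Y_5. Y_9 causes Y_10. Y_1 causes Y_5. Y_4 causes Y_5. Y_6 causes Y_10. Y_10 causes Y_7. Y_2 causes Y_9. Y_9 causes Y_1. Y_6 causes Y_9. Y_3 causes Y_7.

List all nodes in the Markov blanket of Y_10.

A node's Markov blanket = Pa ∪ Ch ∪ (parents of Ch other than the node itself).
Y_10's parents: Y_1, Y_4, Y_6, Y_9.
Y_10's children: Y_7.
Other parents of Y_10's children:
  Y_7: Y_3, Y_4, Y_12
MB(Y_10) = {Y_1, Y_3, Y_4, Y_6, Y_7, Y_9, Y_12}.

{Y_1, Y_3, Y_4, Y_6, Y_7, Y_9, Y_12}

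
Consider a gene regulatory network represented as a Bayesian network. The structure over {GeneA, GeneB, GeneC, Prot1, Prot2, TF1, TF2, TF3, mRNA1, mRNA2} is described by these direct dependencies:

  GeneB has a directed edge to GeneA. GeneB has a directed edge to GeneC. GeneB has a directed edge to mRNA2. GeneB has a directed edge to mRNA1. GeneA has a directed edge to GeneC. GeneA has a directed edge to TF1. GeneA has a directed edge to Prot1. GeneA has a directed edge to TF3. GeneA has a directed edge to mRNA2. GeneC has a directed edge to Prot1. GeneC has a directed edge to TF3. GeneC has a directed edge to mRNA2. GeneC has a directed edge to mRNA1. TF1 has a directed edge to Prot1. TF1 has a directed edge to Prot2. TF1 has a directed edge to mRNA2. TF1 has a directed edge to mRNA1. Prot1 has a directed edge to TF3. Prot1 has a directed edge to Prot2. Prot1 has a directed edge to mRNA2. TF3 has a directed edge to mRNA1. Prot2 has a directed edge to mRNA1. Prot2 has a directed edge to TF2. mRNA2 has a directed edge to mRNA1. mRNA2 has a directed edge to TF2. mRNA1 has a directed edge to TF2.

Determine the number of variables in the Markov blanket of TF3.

8

The Markov blanket of a node is its parents, its children, and the other parents of its children.
TF3's parents: GeneA, GeneC, Prot1.
Ch(TF3) = {mRNA1}.
For each child, the remaining parents (spouses of TF3):
  mRNA1 also has parents GeneB, GeneC, Prot2, TF1, mRNA2.
MB(TF3) = {GeneA, GeneB, GeneC, Prot1, Prot2, TF1, mRNA1, mRNA2}, which has 8 nodes.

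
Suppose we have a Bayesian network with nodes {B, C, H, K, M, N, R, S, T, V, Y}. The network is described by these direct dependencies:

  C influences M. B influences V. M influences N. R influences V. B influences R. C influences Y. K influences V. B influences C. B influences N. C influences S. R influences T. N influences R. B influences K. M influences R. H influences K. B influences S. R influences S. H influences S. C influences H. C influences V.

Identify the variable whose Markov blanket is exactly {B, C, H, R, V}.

K

The target node must have every member of {B, C, H, R, V} as a parent, child, or co-parent, and no others.
Parents of K: B, H; children: V; co-parents: B, C, R.
These exactly cover the given set, so the node is K.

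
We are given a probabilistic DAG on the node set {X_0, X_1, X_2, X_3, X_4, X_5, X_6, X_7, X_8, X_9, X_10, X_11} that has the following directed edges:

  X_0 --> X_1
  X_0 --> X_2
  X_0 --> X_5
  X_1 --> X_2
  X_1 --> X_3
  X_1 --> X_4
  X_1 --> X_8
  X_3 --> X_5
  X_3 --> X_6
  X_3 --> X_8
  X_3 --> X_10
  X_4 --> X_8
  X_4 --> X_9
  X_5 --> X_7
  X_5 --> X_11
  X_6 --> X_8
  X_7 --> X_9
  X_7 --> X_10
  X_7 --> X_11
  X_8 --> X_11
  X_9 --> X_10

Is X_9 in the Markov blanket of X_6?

Pa(X_6) = {X_3}.
X_6 has child X_8.
Parents of each child, excluding X_6:
  X_8: X_1, X_3, X_4
MB(X_6) = {X_1, X_3, X_4, X_8}; X_9 is not in this set.

No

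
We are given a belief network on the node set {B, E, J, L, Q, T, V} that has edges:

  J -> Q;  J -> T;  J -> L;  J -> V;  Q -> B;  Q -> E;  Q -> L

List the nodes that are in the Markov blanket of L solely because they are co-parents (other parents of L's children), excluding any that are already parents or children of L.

L has no children, so it has no co-parents. The set is empty.

{}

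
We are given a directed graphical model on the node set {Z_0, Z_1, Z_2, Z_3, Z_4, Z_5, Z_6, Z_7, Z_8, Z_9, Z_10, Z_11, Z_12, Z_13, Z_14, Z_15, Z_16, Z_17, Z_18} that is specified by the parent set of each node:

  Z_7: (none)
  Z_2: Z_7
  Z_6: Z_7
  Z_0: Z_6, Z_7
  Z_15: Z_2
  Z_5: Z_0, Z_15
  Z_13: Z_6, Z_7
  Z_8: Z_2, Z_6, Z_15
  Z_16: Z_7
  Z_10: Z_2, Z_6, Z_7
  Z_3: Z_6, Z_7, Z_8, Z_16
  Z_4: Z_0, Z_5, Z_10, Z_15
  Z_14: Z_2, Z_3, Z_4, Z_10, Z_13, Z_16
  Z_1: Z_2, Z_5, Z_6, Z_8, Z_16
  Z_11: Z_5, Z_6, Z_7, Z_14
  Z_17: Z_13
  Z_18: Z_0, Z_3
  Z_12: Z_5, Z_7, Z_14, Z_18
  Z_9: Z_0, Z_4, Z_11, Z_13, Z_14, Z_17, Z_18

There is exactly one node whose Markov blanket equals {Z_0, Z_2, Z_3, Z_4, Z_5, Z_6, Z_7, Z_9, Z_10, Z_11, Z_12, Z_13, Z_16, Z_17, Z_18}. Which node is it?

The target node must have every member of {Z_0, Z_2, Z_3, Z_4, Z_5, Z_6, Z_7, Z_9, Z_10, Z_11, Z_12, Z_13, Z_16, Z_17, Z_18} as a parent, child, or co-parent, and no others.
Parents of Z_14: Z_2, Z_3, Z_4, Z_10, Z_13, Z_16; children: Z_9, Z_11, Z_12; co-parents: Z_0, Z_4, Z_5, Z_6, Z_7, Z_11, Z_13, Z_17, Z_18.
These exactly cover the given set, so the node is Z_14.

Z_14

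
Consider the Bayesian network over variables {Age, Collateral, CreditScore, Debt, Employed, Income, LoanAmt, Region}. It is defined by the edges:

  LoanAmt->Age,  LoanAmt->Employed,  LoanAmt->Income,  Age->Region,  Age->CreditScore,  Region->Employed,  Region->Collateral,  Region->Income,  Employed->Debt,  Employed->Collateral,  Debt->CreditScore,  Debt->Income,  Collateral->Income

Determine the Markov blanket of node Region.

{Age, Collateral, Debt, Employed, Income, LoanAmt}

The Markov blanket of a node is its parents, its children, and the other parents of its children.
Region's parents: Age.
Region's children: Collateral, Employed, Income.
For each child, the remaining parents (spouses of Region):
  Employed: LoanAmt
  Collateral: Employed
  Income: Collateral, Debt, LoanAmt
Union: {Age} ∪ {Collateral, Employed, Income} ∪ {Collateral, Debt, Employed, LoanAmt} = {Age, Collateral, Debt, Employed, Income, LoanAmt}.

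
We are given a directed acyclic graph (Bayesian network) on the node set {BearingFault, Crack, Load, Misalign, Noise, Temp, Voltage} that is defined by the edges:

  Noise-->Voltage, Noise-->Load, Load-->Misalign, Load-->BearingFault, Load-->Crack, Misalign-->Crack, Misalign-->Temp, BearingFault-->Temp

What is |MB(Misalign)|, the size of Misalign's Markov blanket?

Recall MB(v) = parents ∪ children ∪ spouses, where spouses are the other parents of v's children.
Misalign has parent Load.
Children of Misalign: Crack, Temp.
Co-parents of Misalign (other parents of its children):
  Crack also has parent Load.
  Temp also has parent BearingFault.
MB(Misalign) = {BearingFault, Crack, Load, Temp}, which has 4 nodes.

4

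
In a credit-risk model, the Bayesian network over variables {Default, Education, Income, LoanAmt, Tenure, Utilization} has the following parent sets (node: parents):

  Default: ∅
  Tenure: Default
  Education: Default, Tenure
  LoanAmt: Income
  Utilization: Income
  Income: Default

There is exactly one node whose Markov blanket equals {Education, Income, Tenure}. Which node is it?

Default

The target node must have every member of {Education, Income, Tenure} as a parent, child, or co-parent, and no others.
Parents of Default: none; children: Education, Income, Tenure; co-parents: Tenure.
These exactly cover the given set, so the node is Default.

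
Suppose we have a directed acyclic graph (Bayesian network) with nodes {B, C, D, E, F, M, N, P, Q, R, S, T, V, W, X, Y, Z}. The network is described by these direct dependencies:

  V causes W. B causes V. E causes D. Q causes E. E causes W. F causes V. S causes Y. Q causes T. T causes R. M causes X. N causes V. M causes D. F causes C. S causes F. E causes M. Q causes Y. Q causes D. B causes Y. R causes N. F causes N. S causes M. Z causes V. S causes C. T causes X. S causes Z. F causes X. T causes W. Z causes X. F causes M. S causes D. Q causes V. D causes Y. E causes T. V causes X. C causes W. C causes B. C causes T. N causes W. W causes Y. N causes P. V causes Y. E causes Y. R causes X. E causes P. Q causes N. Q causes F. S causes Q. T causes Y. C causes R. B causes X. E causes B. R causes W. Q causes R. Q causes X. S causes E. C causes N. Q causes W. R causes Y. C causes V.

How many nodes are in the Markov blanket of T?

15

Pa(T) = {C, E, Q}.
Ch(T) = {R, W, X, Y}.
For each child, the remaining parents (spouses of T):
  R: C, Q
  X: B, F, M, Q, R, V, Z
  W: C, E, N, Q, R, V
  Y: B, D, E, Q, R, S, V, W
MB(T) = {B, C, D, E, F, M, N, Q, R, S, V, W, X, Y, Z}, which has 15 nodes.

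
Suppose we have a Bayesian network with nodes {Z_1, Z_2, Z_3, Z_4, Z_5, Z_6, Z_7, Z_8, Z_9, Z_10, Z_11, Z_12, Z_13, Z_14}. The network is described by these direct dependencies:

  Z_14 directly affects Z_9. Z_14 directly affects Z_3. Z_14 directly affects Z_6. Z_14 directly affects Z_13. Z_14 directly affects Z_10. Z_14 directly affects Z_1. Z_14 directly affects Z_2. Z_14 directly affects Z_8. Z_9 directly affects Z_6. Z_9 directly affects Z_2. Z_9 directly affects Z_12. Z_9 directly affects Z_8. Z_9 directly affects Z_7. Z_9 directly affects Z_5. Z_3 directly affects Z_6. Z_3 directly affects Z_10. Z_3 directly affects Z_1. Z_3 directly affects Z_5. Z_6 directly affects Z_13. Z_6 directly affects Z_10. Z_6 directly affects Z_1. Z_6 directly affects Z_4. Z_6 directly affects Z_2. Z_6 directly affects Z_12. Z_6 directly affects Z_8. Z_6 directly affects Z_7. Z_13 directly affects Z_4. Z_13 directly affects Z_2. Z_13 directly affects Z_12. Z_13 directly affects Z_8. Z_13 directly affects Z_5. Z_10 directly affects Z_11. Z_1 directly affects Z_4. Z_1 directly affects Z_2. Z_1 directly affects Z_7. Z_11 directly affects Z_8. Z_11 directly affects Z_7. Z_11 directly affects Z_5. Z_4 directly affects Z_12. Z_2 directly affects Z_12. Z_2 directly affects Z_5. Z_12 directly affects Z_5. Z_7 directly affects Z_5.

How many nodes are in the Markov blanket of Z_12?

9

Children of Z_12: Z_5.
Pa(Z_12) = {Z_2, Z_4, Z_6, Z_9, Z_13}.
Parents of each child, excluding Z_12:
  Z_5: Z_2, Z_3, Z_7, Z_9, Z_11, Z_13
MB(Z_12) = {Z_2, Z_3, Z_4, Z_5, Z_6, Z_7, Z_9, Z_11, Z_13}, which has 9 nodes.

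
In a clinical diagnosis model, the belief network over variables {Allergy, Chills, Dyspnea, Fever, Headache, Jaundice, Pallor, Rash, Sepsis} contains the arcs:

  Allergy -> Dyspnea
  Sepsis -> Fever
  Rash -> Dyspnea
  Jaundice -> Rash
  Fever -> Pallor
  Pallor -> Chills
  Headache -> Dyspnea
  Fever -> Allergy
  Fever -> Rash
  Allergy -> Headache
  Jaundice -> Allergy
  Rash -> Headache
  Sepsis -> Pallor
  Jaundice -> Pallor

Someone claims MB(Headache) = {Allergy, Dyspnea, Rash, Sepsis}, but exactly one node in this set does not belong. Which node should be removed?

Ch(Headache) = {Dyspnea}.
Headache has parents Allergy, Rash.
Parents of each child, excluding Headache:
  Dyspnea's other parents are Allergy, Rash.
MB(Headache) = {Allergy, Dyspnea, Rash}.
Sepsis is neither a parent, child, nor co-parent of Headache, so it does not belong.

Sepsis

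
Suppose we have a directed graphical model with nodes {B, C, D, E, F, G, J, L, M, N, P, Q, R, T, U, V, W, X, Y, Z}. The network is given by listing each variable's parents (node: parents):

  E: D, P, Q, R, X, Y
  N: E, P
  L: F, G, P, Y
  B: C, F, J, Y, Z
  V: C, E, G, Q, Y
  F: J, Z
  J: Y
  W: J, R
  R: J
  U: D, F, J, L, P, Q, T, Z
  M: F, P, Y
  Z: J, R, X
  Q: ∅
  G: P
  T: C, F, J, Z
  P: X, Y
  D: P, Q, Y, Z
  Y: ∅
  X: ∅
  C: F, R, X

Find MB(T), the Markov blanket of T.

Recall MB(v) = parents ∪ children ∪ spouses, where spouses are the other parents of v's children.
Pa(T) = {C, F, J, Z}.
T's children: U.
Other parents of T's children:
  U: D, F, J, L, P, Q, Z
So the Markov blanket of T is {C, D, F, J, L, P, Q, U, Z}.

{C, D, F, J, L, P, Q, U, Z}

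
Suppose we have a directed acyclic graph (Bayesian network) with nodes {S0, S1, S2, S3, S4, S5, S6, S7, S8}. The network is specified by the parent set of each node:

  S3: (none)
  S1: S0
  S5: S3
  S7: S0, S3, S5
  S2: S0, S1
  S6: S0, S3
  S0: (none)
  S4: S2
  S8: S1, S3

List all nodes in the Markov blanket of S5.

{S0, S3, S7}

Pa(S5) = {S3}.
Children of S5: S7.
Co-parents of S5 (other parents of its children):
  S7 also has parents S0, S3.
Taking the union gives {S0, S3, S7}.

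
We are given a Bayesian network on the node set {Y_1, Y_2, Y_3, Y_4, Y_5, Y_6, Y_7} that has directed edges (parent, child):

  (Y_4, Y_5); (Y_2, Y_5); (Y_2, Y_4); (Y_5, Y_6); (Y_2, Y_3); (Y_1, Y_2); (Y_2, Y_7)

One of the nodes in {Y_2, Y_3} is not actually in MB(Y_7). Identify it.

Y_3

Pa(Y_7) = {Y_2}.
Children of Y_7: none.
With no children, Y_7 has no spouses; the co-parent set is empty.
MB(Y_7) = {Y_2}.
Y_3 is neither a parent, child, nor co-parent of Y_7, so it does not belong.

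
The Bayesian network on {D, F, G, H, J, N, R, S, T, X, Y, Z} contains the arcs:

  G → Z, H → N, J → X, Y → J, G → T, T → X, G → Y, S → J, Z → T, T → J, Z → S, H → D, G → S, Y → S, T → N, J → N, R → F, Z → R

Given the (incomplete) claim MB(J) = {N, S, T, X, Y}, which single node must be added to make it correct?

H

Recall MB(v) = parents ∪ children ∪ spouses, where spouses are the other parents of v's children.
Children of J: N, X.
J's parents: S, T, Y.
For each child, the remaining parents (spouses of J):
  X: T
  N: H, T
MB(J) = {H, N, S, T, X, Y}.
Comparing with the claimed set, H is missing.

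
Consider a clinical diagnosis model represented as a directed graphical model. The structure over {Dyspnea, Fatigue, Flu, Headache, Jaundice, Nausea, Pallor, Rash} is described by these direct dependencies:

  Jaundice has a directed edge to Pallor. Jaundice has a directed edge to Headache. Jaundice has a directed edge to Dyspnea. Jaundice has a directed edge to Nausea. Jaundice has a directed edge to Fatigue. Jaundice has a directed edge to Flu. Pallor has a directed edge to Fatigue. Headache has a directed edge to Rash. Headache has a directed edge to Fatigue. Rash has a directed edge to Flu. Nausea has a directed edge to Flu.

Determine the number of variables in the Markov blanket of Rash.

4

Rash has parent Headache.
Ch(Rash) = {Flu}.
Co-parents of Rash (other parents of its children):
  Flu also has parents Jaundice, Nausea.
MB(Rash) = {Flu, Headache, Jaundice, Nausea}, which has 4 nodes.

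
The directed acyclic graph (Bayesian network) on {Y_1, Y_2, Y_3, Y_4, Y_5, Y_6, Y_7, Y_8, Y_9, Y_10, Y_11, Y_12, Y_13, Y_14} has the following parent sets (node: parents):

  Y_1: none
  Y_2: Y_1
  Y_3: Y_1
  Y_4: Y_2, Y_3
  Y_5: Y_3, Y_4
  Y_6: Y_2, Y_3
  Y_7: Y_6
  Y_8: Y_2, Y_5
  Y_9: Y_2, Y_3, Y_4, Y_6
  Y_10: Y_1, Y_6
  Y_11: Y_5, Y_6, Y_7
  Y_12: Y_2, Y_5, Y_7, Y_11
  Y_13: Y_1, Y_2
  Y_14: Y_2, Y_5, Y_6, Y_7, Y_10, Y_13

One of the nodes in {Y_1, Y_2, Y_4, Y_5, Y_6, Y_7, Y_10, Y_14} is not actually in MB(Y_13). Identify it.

Y_4

A node's Markov blanket = Pa ∪ Ch ∪ (parents of Ch other than the node itself).
Y_13 has parents Y_1, Y_2.
Ch(Y_13) = {Y_14}.
Co-parents of Y_13 (other parents of its children):
  Y_14: Y_2, Y_5, Y_6, Y_7, Y_10
MB(Y_13) = {Y_1, Y_2, Y_5, Y_6, Y_7, Y_10, Y_14}.
Y_4 is neither a parent, child, nor co-parent of Y_13, so it does not belong.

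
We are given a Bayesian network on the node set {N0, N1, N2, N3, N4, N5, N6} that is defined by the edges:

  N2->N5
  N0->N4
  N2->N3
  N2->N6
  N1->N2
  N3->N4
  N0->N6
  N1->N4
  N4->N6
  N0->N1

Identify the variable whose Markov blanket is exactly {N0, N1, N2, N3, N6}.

N4

The target node must have every member of {N0, N1, N2, N3, N6} as a parent, child, or co-parent, and no others.
Parents of N4: N0, N1, N3; children: N6; co-parents: N0, N2.
These exactly cover the given set, so the node is N4.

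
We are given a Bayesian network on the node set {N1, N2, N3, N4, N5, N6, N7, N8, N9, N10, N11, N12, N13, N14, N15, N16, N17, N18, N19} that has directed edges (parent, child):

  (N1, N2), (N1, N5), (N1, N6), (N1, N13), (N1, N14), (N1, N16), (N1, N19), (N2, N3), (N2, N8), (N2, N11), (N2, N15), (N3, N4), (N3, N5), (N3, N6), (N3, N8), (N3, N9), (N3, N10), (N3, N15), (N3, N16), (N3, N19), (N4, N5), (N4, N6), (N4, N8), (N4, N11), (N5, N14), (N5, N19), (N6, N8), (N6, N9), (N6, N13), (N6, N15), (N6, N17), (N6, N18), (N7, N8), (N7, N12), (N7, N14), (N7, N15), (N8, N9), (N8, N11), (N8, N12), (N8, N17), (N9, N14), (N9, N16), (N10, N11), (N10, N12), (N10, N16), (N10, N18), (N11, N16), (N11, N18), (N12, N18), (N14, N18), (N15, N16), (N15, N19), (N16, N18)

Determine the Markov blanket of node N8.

The Markov blanket of a node is its parents, its children, and the other parents of its children.
Pa(N8) = {N2, N3, N4, N6, N7}.
Children of N8: N9, N11, N12, N17.
Parents of each child, excluding N8:
  parents(N9) \ {N8} = {N3, N6}.
  N11 also has parents N2, N4, N10.
  N12's other parents are N7, N10.
  N17 also has parent N6.
MB(N8) = {N2, N3, N4, N6, N7, N9, N10, N11, N12, N17}.

{N2, N3, N4, N6, N7, N9, N10, N11, N12, N17}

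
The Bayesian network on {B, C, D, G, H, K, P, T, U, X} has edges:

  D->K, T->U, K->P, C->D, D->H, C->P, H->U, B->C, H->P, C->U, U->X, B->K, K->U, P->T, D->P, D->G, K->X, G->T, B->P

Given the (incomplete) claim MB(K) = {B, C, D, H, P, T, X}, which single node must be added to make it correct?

U

K's parents: B, D.
Ch(K) = {P, U, X}.
Other parents of K's children:
  P: B, C, D, H
  U: C, H, T
  X: U
MB(K) = {B, C, D, H, P, T, U, X}.
Comparing with the claimed set, U is missing.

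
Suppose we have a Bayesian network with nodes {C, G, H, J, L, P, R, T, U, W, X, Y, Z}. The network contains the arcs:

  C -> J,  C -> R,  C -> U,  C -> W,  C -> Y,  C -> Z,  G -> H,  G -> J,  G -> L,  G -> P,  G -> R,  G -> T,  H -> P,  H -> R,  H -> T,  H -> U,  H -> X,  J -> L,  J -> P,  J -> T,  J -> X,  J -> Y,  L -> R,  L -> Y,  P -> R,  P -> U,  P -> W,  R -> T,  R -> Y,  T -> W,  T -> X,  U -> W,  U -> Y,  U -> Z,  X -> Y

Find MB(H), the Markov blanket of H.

A node's Markov blanket = Pa ∪ Ch ∪ (parents of Ch other than the node itself).
Ch(H) = {P, R, T, U, X}.
H has parent G.
Parents of each child, excluding H:
  P's other parents are G, J.
  R also has parents C, G, L, P.
  parents(T) \ {H} = {G, J, R}.
  U also has parents C, P.
  X also has parents J, T.
Taking the union gives {C, G, J, L, P, R, T, U, X}.

{C, G, J, L, P, R, T, U, X}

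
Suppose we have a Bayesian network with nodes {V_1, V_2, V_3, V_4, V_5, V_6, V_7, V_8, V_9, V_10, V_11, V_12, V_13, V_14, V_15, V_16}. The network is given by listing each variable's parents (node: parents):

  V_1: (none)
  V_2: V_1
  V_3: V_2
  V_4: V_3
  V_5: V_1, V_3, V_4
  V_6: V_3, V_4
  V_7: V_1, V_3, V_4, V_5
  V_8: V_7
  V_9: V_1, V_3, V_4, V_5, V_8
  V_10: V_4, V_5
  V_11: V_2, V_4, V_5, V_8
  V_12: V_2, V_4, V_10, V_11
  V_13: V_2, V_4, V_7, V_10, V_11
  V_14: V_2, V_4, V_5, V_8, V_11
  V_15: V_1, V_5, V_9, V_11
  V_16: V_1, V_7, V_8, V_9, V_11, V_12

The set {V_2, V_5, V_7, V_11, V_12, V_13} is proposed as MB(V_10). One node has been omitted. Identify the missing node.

V_10's children: V_12, V_13.
Parents of V_10: V_4, V_5.
For each child, the remaining parents (spouses of V_10):
  V_12 also has parents V_2, V_4, V_11.
  V_13's other parents are V_2, V_4, V_7, V_11.
MB(V_10) = {V_2, V_4, V_5, V_7, V_11, V_12, V_13}.
Comparing with the claimed set, V_4 is missing.

V_4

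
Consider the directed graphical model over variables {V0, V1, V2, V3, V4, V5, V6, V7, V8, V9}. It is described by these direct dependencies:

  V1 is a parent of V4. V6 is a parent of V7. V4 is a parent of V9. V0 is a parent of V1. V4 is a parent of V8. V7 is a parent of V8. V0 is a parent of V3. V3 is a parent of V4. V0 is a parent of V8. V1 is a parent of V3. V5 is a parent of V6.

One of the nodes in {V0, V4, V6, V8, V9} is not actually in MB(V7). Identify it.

V9

V7 has parent V6.
Ch(V7) = {V8}.
Co-parents of V7 (other parents of its children):
  V8: V0, V4
MB(V7) = {V0, V4, V6, V8}.
V9 is neither a parent, child, nor co-parent of V7, so it does not belong.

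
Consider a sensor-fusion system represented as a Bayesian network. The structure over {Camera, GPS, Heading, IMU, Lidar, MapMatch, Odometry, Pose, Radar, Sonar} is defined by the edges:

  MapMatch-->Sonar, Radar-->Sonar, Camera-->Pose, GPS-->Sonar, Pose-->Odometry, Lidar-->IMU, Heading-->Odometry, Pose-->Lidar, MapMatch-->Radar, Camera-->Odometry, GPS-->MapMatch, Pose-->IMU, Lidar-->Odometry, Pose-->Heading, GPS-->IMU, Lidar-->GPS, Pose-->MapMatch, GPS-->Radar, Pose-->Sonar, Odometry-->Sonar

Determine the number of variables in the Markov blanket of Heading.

Children of Heading: Odometry.
Heading has parent Pose.
Other parents of Heading's children:
  Odometry: Camera, Lidar, Pose
MB(Heading) = {Camera, Lidar, Odometry, Pose}, which has 4 nodes.

4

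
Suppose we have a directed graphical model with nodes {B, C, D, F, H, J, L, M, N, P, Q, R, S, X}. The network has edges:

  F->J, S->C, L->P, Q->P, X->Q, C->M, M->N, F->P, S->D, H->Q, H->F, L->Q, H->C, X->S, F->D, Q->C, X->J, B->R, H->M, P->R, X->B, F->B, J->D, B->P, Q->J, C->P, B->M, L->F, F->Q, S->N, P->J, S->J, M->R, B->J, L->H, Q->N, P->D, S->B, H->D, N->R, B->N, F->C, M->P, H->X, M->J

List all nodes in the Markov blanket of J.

{B, D, F, H, M, P, Q, S, X}

A node's Markov blanket = Pa ∪ Ch ∪ (parents of Ch other than the node itself).
J has child D.
Pa(J) = {B, F, M, P, Q, S, X}.
Other parents of J's children:
  D: F, H, P, S
So the Markov blanket of J is {B, D, F, H, M, P, Q, S, X}.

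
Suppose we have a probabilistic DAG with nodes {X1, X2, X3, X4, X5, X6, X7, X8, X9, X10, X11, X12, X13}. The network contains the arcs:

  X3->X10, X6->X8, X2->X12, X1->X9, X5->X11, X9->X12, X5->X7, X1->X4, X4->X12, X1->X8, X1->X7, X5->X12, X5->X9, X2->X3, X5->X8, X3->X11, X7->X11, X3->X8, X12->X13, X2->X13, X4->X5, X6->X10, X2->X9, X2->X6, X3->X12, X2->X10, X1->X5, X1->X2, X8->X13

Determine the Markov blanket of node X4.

Ch(X4) = {X5, X12}.
Pa(X4) = {X1}.
Co-parents of X4 (other parents of its children):
  parents(X5) \ {X4} = {X1}.
  X12 also has parents X2, X3, X5, X9.
So the Markov blanket of X4 is {X1, X2, X3, X5, X9, X12}.

{X1, X2, X3, X5, X9, X12}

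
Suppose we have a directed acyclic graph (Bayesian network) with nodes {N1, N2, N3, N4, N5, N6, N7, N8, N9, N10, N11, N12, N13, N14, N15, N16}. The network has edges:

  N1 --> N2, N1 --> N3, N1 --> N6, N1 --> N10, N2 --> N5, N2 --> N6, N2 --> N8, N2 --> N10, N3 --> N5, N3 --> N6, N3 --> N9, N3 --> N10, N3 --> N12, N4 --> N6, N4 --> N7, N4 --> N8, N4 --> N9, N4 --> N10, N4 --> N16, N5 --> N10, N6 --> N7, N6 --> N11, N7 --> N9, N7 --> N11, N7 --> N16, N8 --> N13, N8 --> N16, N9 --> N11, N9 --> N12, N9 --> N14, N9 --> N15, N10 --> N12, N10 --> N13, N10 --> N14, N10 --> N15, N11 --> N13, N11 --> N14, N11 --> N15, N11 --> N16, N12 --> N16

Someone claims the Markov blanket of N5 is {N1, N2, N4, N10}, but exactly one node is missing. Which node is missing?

N3

The Markov blanket of a node is its parents, its children, and the other parents of its children.
N5's children: N10.
N5 has parents N2, N3.
Co-parents of N5 (other parents of its children):
  N10: N1, N2, N3, N4
MB(N5) = {N1, N2, N3, N4, N10}.
Comparing with the claimed set, N3 is missing.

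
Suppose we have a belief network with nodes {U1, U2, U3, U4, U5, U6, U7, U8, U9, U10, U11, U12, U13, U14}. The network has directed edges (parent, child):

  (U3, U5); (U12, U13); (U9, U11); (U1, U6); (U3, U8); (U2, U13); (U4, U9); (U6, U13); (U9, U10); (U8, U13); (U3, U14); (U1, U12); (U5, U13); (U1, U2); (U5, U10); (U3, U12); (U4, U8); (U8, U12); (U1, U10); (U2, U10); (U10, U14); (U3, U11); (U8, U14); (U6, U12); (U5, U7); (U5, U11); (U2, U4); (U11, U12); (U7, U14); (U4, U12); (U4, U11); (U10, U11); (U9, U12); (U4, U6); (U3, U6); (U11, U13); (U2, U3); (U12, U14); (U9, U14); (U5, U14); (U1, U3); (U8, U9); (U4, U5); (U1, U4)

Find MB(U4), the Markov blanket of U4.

U4 has parents U1, U2.
U4 has children U5, U6, U8, U9, U11, U12.
Other parents of U4's children:
  U5: U3
  U6: U1, U3
  U8: U3
  U9: U8
  U11: U3, U5, U9, U10
  U12: U1, U3, U6, U8, U9, U11
Taking the union gives {U1, U2, U3, U5, U6, U8, U9, U10, U11, U12}.

{U1, U2, U3, U5, U6, U8, U9, U10, U11, U12}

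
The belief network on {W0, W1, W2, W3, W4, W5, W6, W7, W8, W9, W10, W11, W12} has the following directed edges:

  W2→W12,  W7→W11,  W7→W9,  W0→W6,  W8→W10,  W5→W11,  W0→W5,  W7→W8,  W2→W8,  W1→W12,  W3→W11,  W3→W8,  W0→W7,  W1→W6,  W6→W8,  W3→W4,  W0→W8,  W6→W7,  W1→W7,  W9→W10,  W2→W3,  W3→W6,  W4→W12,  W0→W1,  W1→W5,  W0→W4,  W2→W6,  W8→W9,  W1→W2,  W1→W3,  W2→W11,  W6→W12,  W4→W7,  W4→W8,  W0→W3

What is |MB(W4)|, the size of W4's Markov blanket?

8

Ch(W4) = {W7, W8, W12}.
Pa(W4) = {W0, W3}.
For each child, the remaining parents (spouses of W4):
  W7's other parents are W0, W1, W6.
  parents(W8) \ {W4} = {W0, W2, W3, W6, W7}.
  W12 also has parents W1, W2, W6.
MB(W4) = {W0, W1, W2, W3, W6, W7, W8, W12}, which has 8 nodes.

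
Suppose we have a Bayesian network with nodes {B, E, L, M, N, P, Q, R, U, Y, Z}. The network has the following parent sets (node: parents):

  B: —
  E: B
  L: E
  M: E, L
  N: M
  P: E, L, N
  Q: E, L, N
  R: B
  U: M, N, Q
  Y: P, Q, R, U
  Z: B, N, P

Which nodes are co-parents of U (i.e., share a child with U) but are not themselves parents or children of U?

Children of U: Y.
  Y: P, Q, R
Excluding nodes already adjacent to U (M, N, Q, Y), the co-parent-only contribution is {P, R}.

{P, R}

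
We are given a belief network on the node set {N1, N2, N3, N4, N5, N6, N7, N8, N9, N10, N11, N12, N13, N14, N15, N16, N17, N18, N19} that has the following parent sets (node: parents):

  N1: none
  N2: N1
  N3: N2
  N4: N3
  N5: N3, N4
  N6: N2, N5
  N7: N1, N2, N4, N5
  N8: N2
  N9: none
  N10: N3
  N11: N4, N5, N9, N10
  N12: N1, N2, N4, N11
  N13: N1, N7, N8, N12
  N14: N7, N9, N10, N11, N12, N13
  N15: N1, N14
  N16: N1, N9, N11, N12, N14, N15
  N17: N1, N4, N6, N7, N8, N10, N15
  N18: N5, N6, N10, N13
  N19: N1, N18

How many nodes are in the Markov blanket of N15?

12

Children of N15: N16, N17.
N15 has parents N1, N14.
For each child, the remaining parents (spouses of N15):
  N16: N1, N9, N11, N12, N14
  N17: N1, N4, N6, N7, N8, N10
MB(N15) = {N1, N4, N6, N7, N8, N9, N10, N11, N12, N14, N16, N17}, which has 12 nodes.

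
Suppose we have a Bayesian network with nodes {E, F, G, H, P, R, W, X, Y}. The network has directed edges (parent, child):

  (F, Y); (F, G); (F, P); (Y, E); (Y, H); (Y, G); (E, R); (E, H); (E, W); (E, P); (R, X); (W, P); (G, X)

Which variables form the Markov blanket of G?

Ch(G) = {X}.
Pa(G) = {F, Y}.
Co-parents of G (other parents of its children):
  X's other parent is R.
So the Markov blanket of G is {F, R, X, Y}.

{F, R, X, Y}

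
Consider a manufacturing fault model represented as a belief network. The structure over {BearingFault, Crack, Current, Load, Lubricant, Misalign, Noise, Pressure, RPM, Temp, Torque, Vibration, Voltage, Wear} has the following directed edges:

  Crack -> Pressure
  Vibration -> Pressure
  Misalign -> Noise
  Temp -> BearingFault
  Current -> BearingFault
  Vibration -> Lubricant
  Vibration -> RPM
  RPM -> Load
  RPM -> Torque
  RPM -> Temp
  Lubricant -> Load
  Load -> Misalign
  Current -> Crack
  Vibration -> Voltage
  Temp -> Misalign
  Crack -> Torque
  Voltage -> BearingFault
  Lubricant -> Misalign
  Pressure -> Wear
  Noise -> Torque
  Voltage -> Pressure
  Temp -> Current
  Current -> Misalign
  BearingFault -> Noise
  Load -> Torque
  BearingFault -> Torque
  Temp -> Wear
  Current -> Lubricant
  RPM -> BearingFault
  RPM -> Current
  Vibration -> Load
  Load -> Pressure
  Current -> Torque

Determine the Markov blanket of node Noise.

Noise's parents: BearingFault, Misalign.
Children of Noise: Torque.
Parents of each child, excluding Noise:
  Torque: BearingFault, Crack, Current, Load, RPM
MB(Noise) = {BearingFault, Crack, Current, Load, Misalign, RPM, Torque}.

{BearingFault, Crack, Current, Load, Misalign, RPM, Torque}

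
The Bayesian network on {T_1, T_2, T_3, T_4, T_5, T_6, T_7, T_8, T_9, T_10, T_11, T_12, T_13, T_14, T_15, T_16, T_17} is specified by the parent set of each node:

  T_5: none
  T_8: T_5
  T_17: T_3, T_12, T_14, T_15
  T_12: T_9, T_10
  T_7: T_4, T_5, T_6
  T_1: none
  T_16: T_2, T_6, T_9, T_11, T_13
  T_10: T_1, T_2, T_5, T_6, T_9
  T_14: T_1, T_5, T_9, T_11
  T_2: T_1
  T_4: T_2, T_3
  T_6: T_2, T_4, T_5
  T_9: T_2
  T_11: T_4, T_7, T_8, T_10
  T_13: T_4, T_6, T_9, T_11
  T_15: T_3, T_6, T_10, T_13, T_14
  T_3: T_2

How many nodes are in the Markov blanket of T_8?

A node's Markov blanket = Pa ∪ Ch ∪ (parents of Ch other than the node itself).
Pa(T_8) = {T_5}.
T_8's children: T_11.
Parents of each child, excluding T_8:
  parents(T_11) \ {T_8} = {T_4, T_7, T_10}.
MB(T_8) = {T_4, T_5, T_7, T_10, T_11}, which has 5 nodes.

5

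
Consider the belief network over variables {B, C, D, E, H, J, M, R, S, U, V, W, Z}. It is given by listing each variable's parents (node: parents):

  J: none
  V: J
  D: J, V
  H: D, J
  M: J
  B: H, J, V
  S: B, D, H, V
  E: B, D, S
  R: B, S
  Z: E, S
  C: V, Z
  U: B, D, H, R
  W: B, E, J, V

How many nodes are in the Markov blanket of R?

5

A node's Markov blanket = Pa ∪ Ch ∪ (parents of Ch other than the node itself).
R has parents B, S.
Ch(R) = {U}.
Co-parents of R (other parents of its children):
  U: B, D, H
MB(R) = {B, D, H, S, U}, which has 5 nodes.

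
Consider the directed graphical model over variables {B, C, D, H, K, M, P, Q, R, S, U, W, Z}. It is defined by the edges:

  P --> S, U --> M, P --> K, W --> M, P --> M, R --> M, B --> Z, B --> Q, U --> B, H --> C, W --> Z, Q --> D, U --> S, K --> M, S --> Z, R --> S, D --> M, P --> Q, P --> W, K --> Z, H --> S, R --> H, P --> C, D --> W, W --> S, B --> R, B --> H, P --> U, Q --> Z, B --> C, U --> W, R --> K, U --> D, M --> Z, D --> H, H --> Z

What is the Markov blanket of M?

{B, D, H, K, P, Q, R, S, U, W, Z}

M has child Z.
Parents of M: D, K, P, R, U, W.
Other parents of M's children:
  Z: B, H, K, Q, S, W
Taking the union gives {B, D, H, K, P, Q, R, S, U, W, Z}.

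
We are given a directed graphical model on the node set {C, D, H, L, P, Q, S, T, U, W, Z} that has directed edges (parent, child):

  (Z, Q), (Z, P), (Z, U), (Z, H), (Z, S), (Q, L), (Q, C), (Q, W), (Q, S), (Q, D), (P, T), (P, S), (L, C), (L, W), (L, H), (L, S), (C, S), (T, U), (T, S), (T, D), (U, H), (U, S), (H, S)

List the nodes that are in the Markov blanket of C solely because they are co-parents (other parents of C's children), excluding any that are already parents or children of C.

{H, P, T, U, Z}

Children of C: S.
  parents(S) \ {C} = {H, L, P, Q, T, U, Z}.
Excluding nodes already adjacent to C (L, Q, S), the co-parent-only contribution is {H, P, T, U, Z}.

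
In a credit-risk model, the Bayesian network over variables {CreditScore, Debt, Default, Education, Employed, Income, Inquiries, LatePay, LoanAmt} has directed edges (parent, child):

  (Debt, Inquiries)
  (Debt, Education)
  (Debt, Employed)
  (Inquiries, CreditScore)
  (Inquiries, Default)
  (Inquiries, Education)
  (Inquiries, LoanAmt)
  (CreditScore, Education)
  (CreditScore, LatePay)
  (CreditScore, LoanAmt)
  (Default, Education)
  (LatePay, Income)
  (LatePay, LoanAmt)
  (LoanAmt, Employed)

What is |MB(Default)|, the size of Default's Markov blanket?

4

Pa(Default) = {Inquiries}.
Ch(Default) = {Education}.
For each child, the remaining parents (spouses of Default):
  Education's other parents are CreditScore, Debt, Inquiries.
MB(Default) = {CreditScore, Debt, Education, Inquiries}, which has 4 nodes.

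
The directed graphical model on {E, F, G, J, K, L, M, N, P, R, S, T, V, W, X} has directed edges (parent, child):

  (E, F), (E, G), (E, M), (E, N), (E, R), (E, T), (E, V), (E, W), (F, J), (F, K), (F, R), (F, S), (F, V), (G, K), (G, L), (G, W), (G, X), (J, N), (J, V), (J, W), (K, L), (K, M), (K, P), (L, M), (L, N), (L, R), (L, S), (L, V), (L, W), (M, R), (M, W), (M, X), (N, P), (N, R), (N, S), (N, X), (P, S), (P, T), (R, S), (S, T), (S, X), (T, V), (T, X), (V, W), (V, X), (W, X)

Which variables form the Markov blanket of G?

Parents of G: E.
G's children: K, L, W, X.
Other parents of G's children:
  K: F
  L: K
  W: E, J, L, M, V
  X: M, N, S, T, V, W
So the Markov blanket of G is {E, F, J, K, L, M, N, S, T, V, W, X}.

{E, F, J, K, L, M, N, S, T, V, W, X}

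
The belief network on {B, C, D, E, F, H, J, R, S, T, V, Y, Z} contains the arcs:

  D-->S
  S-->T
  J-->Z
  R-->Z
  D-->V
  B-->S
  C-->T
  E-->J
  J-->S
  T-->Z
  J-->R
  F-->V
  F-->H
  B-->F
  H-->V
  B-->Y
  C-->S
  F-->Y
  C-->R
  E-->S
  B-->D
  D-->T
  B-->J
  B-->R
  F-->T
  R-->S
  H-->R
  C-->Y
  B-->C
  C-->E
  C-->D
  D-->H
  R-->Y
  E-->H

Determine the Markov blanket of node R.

{B, C, D, E, F, H, J, S, T, Y, Z}

By definition, MB(R) is built from R's parents, R's children, and the co-parents of R.
R's parents: B, C, H, J.
R's children: S, Y, Z.
Co-parents of R (other parents of its children):
  S: B, C, D, E, J
  Y: B, C, F
  Z: J, T
So the Markov blanket of R is {B, C, D, E, F, H, J, S, T, Y, Z}.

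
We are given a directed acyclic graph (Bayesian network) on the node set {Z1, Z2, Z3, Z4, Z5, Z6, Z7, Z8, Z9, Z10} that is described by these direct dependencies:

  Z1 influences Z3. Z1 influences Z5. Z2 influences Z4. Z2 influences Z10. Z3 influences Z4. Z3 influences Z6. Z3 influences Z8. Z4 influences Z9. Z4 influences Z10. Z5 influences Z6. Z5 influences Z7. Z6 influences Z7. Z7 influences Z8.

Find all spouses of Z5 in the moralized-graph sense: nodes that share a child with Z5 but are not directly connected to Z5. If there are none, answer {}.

Children of Z5: Z6, Z7.
  Z6 also has parent Z3.
  Z7's other parent is Z6.
Excluding nodes already adjacent to Z5 (Z1, Z6, Z7), the co-parent-only contribution is {Z3}.

{Z3}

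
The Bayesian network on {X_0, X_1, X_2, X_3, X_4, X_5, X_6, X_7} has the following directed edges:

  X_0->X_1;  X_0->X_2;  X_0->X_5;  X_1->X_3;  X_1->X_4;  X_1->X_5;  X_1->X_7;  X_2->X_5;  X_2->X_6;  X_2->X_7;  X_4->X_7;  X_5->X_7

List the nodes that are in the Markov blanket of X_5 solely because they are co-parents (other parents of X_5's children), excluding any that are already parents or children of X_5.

{X_4}

Children of X_5: X_7.
  parents(X_7) \ {X_5} = {X_1, X_2, X_4}.
Excluding nodes already adjacent to X_5 (X_0, X_1, X_2, X_7), the co-parent-only contribution is {X_4}.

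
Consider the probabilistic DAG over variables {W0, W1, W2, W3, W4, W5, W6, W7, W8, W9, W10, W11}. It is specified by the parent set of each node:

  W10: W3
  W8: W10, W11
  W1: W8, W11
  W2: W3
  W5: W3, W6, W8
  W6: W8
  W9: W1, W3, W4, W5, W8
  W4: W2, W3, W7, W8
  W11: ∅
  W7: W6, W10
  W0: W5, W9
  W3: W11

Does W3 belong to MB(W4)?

Yes

W3 is a parent of W4.
So W3 ∈ MB(W4).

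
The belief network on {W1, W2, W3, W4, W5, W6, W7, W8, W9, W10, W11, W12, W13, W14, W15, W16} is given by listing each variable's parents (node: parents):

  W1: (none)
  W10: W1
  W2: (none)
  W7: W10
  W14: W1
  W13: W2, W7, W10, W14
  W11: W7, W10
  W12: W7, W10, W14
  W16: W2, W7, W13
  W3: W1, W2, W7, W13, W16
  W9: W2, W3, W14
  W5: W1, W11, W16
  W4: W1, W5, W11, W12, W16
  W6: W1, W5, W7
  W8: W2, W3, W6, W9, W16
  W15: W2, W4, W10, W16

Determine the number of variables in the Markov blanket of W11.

The Markov blanket of a node is its parents, its children, and the other parents of its children.
Ch(W11) = {W4, W5}.
Parents of W11: W7, W10.
Co-parents of W11 (other parents of its children):
  W5's other parents are W1, W16.
  W4's other parents are W1, W5, W12, W16.
MB(W11) = {W1, W4, W5, W7, W10, W12, W16}, which has 7 nodes.

7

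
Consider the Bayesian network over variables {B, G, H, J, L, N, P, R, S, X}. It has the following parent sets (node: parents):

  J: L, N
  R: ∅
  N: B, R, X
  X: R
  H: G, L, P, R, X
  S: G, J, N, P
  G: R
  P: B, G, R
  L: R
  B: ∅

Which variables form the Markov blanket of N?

By definition, MB(N) is built from N's parents, N's children, and the co-parents of N.
N's children: J, S.
N's parents: B, R, X.
For each child, the remaining parents (spouses of N):
  J also has parent L.
  S also has parents G, J, P.
Taking the union gives {B, G, J, L, P, R, S, X}.

{B, G, J, L, P, R, S, X}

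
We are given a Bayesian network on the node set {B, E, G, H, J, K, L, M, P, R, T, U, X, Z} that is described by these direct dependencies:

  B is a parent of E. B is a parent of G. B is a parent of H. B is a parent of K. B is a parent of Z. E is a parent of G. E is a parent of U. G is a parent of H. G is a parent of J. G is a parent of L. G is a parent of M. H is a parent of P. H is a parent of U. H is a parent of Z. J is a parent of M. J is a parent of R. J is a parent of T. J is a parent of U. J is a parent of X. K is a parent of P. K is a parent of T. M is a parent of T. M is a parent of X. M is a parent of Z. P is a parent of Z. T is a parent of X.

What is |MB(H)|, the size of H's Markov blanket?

Recall MB(v) = parents ∪ children ∪ spouses, where spouses are the other parents of v's children.
Pa(H) = {B, G}.
Ch(H) = {P, U, Z}.
Parents of each child, excluding H:
  parents(P) \ {H} = {K}.
  U's other parents are E, J.
  parents(Z) \ {H} = {B, M, P}.
MB(H) = {B, E, G, J, K, M, P, U, Z}, which has 9 nodes.

9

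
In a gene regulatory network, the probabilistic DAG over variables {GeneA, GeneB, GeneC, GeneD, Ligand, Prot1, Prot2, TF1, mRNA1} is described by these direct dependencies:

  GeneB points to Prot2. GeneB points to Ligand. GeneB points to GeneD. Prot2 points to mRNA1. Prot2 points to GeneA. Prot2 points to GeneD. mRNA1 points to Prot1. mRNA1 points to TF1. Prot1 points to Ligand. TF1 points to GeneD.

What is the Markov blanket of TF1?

{GeneB, GeneD, Prot2, mRNA1}

Recall MB(v) = parents ∪ children ∪ spouses, where spouses are the other parents of v's children.
Children of TF1: GeneD.
TF1's parents: mRNA1.
Co-parents of TF1 (other parents of its children):
  parents(GeneD) \ {TF1} = {GeneB, Prot2}.
So the Markov blanket of TF1 is {GeneB, GeneD, Prot2, mRNA1}.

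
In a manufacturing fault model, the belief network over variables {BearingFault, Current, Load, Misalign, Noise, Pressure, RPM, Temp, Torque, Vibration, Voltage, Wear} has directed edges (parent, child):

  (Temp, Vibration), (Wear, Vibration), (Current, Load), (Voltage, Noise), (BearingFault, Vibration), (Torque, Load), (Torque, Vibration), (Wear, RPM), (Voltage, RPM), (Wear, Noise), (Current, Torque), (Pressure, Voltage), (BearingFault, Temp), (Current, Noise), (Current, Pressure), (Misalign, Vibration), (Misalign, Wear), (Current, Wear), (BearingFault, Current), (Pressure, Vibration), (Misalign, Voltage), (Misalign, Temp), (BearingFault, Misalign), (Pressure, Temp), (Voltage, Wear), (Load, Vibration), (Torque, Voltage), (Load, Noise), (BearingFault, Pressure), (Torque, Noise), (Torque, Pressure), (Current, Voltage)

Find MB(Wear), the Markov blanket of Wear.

Children of Wear: Noise, RPM, Vibration.
Pa(Wear) = {Current, Misalign, Voltage}.
Co-parents of Wear (other parents of its children):
  Noise: Current, Load, Torque, Voltage
  RPM: Voltage
  Vibration: BearingFault, Load, Misalign, Pressure, Temp, Torque
Taking the union gives {BearingFault, Current, Load, Misalign, Noise, Pressure, RPM, Temp, Torque, Vibration, Voltage}.

{BearingFault, Current, Load, Misalign, Noise, Pressure, RPM, Temp, Torque, Vibration, Voltage}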